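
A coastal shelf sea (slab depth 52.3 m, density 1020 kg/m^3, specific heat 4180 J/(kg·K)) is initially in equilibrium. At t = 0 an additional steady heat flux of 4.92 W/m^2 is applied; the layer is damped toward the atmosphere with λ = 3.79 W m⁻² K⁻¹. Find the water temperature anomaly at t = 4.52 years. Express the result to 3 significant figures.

1.18 K

Areal heat capacity C = ρ c_p D = 1020 × 4180 × 52.3 = 2.23×10^8 J m⁻² K⁻¹.
τ = C / λ = 2.23×10^8 / 3.79 = 5.88×10^7 s.
Equilibrium anomaly ΔT_eq = F / λ = 4.92 / 3.79 = 1.30 K.
t = 4.52 years = 1.43×10^8 s, so t/τ = 2.42.
ΔT(t) = ΔT_eq (1 − e^(−t/τ)) = 1.30 × (1 − e^−2.42) = 1.18 K.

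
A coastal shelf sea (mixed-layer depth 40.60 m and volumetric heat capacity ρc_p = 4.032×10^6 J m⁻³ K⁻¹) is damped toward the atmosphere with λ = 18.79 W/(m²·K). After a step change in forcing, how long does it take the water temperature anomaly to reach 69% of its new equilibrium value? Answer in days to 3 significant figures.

Areal heat capacity C = ρc_p × D = 4.032×10^6 × 40.60 = 1.64×10^8 J/(m^2 K).
τ = C / λ = 1.64×10^8 / 18.79 = 8.71×10^6 s.
Fraction reached: 1 − e^(−t/τ) = 0.69 ⇒ t = −τ ln(1 − 0.69) = τ × 1.17.
t = 1.02×10^7 s = 118 days.

118 days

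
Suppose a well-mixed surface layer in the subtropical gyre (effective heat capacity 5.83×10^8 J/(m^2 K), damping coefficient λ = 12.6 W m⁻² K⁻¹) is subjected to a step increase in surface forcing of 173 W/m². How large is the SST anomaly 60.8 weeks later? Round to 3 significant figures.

Areal heat capacity C = 5.83×10^8 J/(m^2 K) (given).
τ = C / λ = 5.83×10^8 / 12.6 = 4.63×10^7 s.
Equilibrium anomaly ΔT_eq = F / λ = 173 / 12.6 = 13.7 K.
t = 60.8 weeks = 3.68×10^7 s, so t/τ = 0.795.
ΔT(t) = ΔT_eq (1 − e^(−t/τ)) = 13.7 × (1 − e^−0.795) = 7.53 K.

7.53 K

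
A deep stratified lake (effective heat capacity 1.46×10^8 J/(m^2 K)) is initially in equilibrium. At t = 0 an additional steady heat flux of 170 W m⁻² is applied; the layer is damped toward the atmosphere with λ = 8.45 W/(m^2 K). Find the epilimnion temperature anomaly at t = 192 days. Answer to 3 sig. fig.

12.4 K

Areal heat capacity C = 1.46×10^8 J/(m^2 K) (given).
τ = C / λ = 1.46×10^8 / 8.45 = 1.73×10^7 s.
Equilibrium anomaly ΔT_eq = F / λ = 170 / 8.45 = 20.1 K.
t = 192 days = 1.66×10^7 s, so t/τ = 0.960.
ΔT(t) = ΔT_eq (1 − e^(−t/τ)) = 20.1 × (1 − e^−0.960) = 12.4 K.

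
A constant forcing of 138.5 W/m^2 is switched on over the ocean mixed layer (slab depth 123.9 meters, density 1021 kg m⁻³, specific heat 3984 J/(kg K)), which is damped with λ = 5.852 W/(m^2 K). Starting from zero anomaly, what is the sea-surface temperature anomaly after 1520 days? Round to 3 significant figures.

18.5 K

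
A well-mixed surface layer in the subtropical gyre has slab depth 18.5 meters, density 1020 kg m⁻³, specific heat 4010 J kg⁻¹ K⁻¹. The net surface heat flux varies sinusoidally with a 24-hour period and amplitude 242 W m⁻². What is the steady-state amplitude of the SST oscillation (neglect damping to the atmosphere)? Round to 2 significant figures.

Areal heat capacity C = ρ c_p D = 1020 × 4010 × 18.5 = 7.57×10^7 J/(m^2 K).
Angular frequency ω = 2π / T = 2π / 86400 s = 7.27×10^-5 s⁻¹.
Cω = 7.57×10^7 × 7.27×10^-5 = 5500 W/(m²·K).
Amplitude A = F₀ / (Cω) = 242 / 5500 = 0.0440 K.

0.044 K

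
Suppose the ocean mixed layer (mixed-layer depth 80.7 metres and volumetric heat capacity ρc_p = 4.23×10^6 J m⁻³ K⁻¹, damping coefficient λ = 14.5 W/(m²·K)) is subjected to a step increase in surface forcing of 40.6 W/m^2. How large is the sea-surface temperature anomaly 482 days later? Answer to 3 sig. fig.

2.32 K

Areal heat capacity C = ρc_p × D = 4.23×10^6 × 80.7 = 3.41×10^8 J/(m^2 K).
τ = C / λ = 3.41×10^8 / 14.5 = 2.35×10^7 s.
Equilibrium anomaly ΔT_eq = F / λ = 40.6 / 14.5 = 2.80 K.
t = 482 days = 4.16×10^7 s, so t/τ = 1.77.
ΔT(t) = ΔT_eq (1 − e^(−t/τ)) = 2.80 × (1 − e^−1.77) = 2.32 K.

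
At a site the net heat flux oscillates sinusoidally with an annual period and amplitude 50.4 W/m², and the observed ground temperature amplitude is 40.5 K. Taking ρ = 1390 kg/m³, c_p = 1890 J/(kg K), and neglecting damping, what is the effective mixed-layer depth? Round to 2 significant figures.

ω = 2π / 3.15×10^7 s = 1.99×10^-7 s⁻¹.
Required C = F₀ / (A ω) = 50.4 / (40.5 × 1.99×10^-7) = 6.25×10^6 J/(m²·K).
D = C / (ρ c_p) = 6.25×10^6 / (1390 × 1890) = 2.38 m.

2.4 m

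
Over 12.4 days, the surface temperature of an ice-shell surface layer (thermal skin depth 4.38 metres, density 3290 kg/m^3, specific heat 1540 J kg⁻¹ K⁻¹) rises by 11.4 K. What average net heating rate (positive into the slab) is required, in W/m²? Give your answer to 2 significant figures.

Areal heat capacity C = ρ c_p D = 3290 × 1540 × 4.38 = 2.22×10^7 J m⁻² K⁻¹.
Required heat per unit area: Q = C ΔT = 2.22×10^7 × 11.4 = 2.53×10^8 J/m².
Flux F = Q / Δt = 2.53×10^8 / 1.07×10^6 s = 236 W/m².

240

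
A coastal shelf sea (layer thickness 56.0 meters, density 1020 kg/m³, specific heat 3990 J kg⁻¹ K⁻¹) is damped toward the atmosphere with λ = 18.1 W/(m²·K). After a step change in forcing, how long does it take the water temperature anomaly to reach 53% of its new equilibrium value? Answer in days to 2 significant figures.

Areal heat capacity C = ρ c_p D = 1020 × 3990 × 56.0 = 2.28×10^8 J m⁻² K⁻¹.
τ = C / λ = 2.28×10^8 / 18.1 = 1.26×10^7 s.
Fraction reached: 1 − e^(−t/τ) = 0.53 ⇒ t = −τ ln(1 − 0.53) = τ × 0.755.
t = 9.51×10^6 s = 110 days.

110 days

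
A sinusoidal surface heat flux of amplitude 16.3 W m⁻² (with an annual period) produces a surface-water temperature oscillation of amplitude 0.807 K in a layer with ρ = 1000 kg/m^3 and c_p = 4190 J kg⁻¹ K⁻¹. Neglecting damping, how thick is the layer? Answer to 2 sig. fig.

24 m

ω = 2π / 3.15×10^7 s = 1.99×10^-7 s⁻¹.
Required C = F₀ / (A ω) = 16.3 / (0.807 × 1.99×10^-7) = 1.01×10^8 J/(m²·K).
D = C / (ρ c_p) = 1.01×10^8 / (1000 × 4190) = 24.2 m.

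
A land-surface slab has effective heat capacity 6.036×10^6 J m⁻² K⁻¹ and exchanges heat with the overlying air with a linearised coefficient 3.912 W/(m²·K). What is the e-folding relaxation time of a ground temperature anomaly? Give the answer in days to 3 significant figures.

17.9 days

Areal heat capacity C = 6.036×10^6 J m⁻² K⁻¹ (given).
Relaxation time τ = C / λ = 6.04×10^6 / 3.912 = 1.54×10^6 s.
In days: 1.54×10^6 s / (86400 s/day) = 17.9 days.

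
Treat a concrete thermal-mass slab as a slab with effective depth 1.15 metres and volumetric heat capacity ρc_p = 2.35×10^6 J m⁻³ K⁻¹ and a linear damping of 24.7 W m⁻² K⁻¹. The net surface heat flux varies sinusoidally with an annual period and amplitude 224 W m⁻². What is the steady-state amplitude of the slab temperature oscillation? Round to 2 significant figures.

9.1 K

Areal heat capacity C = ρc_p × D = 2.35×10^6 × 1.15 = 2.70×10^6 J/(m²·K).
Angular frequency ω = 2π / T = 2π / 3.15×10^7 s = 1.99×10^-7 s⁻¹.
√((Cω)² + λ²) = √((0.538)² + 24.7²) = 24.7 W/(m²·K).
Amplitude A = F₀ / √((Cω)²+λ²) = 224 / 24.7 = 9.07 K.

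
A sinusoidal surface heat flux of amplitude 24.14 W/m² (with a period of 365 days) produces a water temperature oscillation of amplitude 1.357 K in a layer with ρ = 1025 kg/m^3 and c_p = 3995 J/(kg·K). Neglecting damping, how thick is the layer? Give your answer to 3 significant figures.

21.8 m

ω = 2π / 3.15×10^7 s = 1.99×10^-7 s⁻¹.
Required C = F₀ / (A ω) = 24.14 / (1.357 × 1.99×10^-7) = 8.93×10^7 J/(m²·K).
D = C / (ρ c_p) = 8.93×10^7 / (1025 × 3995) = 21.8 m.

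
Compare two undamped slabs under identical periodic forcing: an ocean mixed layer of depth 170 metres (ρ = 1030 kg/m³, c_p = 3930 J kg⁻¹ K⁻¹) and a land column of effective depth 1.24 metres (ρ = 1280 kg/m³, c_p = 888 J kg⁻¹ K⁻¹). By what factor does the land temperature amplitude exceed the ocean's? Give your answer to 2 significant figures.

490

C_ocean = 1030 × 3930 × 170 = 6.88×10^8 J/(m²·K).
C_land = 1280 × 888 × 1.24 = 1.41×10^6 J/(m²·K).
Undamped amplitude ∝ 1/C, so A_land/A_ocean = C_ocean/C_land = 488.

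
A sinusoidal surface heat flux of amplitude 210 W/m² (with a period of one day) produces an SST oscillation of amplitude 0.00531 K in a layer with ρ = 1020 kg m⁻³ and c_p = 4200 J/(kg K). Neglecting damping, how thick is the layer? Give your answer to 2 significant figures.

ω = 2π / 86400 s = 7.27×10^-5 s⁻¹.
Required C = F₀ / (A ω) = 210 / (0.00531 × 7.27×10^-5) = 5.44×10^8 J/(m²·K).
D = C / (ρ c_p) = 5.44×10^8 / (1020 × 4200) = 127 m.

130 m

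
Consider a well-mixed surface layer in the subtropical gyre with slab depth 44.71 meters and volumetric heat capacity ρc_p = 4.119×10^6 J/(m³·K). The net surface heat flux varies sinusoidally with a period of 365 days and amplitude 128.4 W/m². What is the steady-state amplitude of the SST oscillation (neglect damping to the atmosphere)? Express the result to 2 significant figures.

Areal heat capacity C = ρc_p × D = 4.119×10^6 × 44.71 = 1.84×10^8 J m⁻² K⁻¹.
Angular frequency ω = 2π / T = 2π / 3.15×10^7 s = 1.99×10^-7 s⁻¹.
Cω = 1.84×10^8 × 1.99×10^-7 = 36.7 W/(m²·K).
Amplitude A = F₀ / (Cω) = 128.4 / 36.7 = 3.50 K.

3.5 K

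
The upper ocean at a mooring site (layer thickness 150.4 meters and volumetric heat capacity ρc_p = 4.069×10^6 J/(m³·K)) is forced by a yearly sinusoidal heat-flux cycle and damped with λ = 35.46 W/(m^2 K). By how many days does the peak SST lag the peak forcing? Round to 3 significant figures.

74.8 days

Areal heat capacity C = ρc_p × D = 4.069×10^6 × 150.4 = 6.12×10^8 J m⁻² K⁻¹.
ω = 2π / 3.15×10^7 s = 1.99×10^-7 s⁻¹.
Phase lag φ = arctan(Cω/λ) = arctan(122/35.46) = 1.29 rad.
Time lag = φ / ω = 1.29 / 1.99×10^-7 = 6.46×10^6 s = 74.8 days.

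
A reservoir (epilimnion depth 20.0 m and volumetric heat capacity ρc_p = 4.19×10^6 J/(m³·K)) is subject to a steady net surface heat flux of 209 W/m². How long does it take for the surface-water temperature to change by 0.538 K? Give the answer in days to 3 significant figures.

2.50 days

Areal heat capacity C = ρc_p × D = 4.19×10^6 × 20.0 = 8.38×10^7 J m⁻² K⁻¹.
Time required: Δt = C ΔT / F = 8.38×10^7 × 0.538 / 209 = 2.16×10^5 s.
In days: 2.16×10^5 s / (86400 s/day) = 2.50 days.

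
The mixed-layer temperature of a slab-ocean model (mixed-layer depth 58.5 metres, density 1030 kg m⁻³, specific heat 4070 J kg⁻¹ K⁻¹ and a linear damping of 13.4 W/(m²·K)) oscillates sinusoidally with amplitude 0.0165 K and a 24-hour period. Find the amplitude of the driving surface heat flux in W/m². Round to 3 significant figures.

Areal heat capacity C = ρ c_p D = 1030 × 4070 × 58.5 = 2.45×10^8 J/(m²·K).
ω = 2π / 86400 s = 7.27×10^-5 s⁻¹.
√((Cω)² + λ²) = √((17800)² + 13.4²) = 17800 W/(m²·K).
F₀ = A × √((Cω)²+λ²) = 0.0165 × 17800 = 294 W/m².

294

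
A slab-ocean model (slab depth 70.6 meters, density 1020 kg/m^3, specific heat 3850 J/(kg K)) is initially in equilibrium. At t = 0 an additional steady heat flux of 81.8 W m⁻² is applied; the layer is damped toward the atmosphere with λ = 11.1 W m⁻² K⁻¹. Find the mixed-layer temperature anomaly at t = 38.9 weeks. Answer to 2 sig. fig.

Areal heat capacity C = ρ c_p D = 1020 × 3850 × 70.6 = 2.77×10^8 J m⁻² K⁻¹.
τ = C / λ = 2.77×10^8 / 11.1 = 2.50×10^7 s.
Equilibrium anomaly ΔT_eq = F / λ = 81.8 / 11.1 = 7.37 K.
t = 38.9 weeks = 2.35×10^7 s, so t/τ = 0.942.
ΔT(t) = ΔT_eq (1 − e^(−t/τ)) = 7.37 × (1 − e^−0.942) = 4.50 K.

4.5 K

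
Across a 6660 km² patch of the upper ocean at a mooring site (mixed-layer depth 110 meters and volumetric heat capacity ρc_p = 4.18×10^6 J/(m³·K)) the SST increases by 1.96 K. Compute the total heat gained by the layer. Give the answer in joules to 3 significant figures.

Areal heat capacity C = ρc_p × D = 4.18×10^6 × 110 = 4.60×10^8 J m⁻² K⁻¹.
Heat per unit area: q = C ΔT = 4.60×10^8 × 1.96 = 9.01×10^8 J/m².
Total heat: Q = q × A = 9.01×10^8 × (6660 × 10⁶ m²) = 6.00×10^18 J.

6.00×10^18 J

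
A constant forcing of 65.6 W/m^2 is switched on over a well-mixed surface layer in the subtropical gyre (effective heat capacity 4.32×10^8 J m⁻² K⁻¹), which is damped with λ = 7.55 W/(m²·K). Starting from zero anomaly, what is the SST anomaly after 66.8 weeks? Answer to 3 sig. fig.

Areal heat capacity C = 4.32×10^8 J m⁻² K⁻¹ (given).
τ = C / λ = 4.32×10^8 / 7.55 = 5.72×10^7 s.
Equilibrium anomaly ΔT_eq = F / λ = 65.6 / 7.55 = 8.69 K.
t = 66.8 weeks = 4.04×10^7 s, so t/τ = 0.706.
ΔT(t) = ΔT_eq (1 − e^(−t/τ)) = 8.69 × (1 − e^−0.706) = 4.40 K.

4.40 K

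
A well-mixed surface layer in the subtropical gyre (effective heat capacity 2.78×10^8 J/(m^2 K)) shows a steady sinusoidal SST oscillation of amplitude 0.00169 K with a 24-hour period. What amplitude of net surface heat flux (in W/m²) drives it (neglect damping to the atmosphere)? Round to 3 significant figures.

34.2

Areal heat capacity C = 2.78×10^8 J/(m^2 K) (given).
ω = 2π / 86400 s = 7.27×10^-5 s⁻¹.
Cω = 2.78×10^8 × 7.27×10^-5 = 20200 W/(m²·K).
F₀ = A × Cω = 0.00169 × 20200 = 34.2 W/m².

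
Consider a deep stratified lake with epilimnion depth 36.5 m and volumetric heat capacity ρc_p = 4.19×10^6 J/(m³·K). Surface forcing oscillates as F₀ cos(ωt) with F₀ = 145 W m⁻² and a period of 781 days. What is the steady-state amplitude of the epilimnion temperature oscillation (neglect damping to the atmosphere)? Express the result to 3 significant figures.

Areal heat capacity C = ρc_p × D = 4.19×10^6 × 36.5 = 1.53×10^8 J/(m^2 K).
Angular frequency ω = 2π / T = 2π / 6.75×10^7 s = 9.31×10^-8 s⁻¹.
Cω = 1.53×10^8 × 9.31×10^-8 = 14.2 W/(m²·K).
Amplitude A = F₀ / (Cω) = 145 / 14.2 = 10.2 K.

10.2 K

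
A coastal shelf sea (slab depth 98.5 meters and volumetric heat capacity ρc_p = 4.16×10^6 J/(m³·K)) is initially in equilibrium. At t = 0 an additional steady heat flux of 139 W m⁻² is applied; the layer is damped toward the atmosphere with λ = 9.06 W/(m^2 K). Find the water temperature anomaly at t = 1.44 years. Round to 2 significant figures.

9.7 K

Areal heat capacity C = ρc_p × D = 4.16×10^6 × 98.5 = 4.10×10^8 J/(m^2 K).
τ = C / λ = 4.10×10^8 / 9.06 = 4.52×10^7 s.
Equilibrium anomaly ΔT_eq = F / λ = 139 / 9.06 = 15.3 K.
t = 1.44 years = 4.54×10^7 s, so t/τ = 1.00.
ΔT(t) = ΔT_eq (1 − e^(−t/τ)) = 15.3 × (1 − e^−1.00) = 9.72 K.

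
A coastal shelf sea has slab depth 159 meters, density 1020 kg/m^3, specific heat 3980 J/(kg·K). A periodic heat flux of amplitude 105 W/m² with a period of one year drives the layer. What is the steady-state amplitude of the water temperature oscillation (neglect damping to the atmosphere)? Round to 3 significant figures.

0.816 K

Areal heat capacity C = ρ c_p D = 1020 × 3980 × 159 = 6.45×10^8 J/(m²·K).
Angular frequency ω = 2π / T = 2π / 3.15×10^7 s = 1.99×10^-7 s⁻¹.
Cω = 6.45×10^8 × 1.99×10^-7 = 129 W/(m²·K).
Amplitude A = F₀ / (Cω) = 105 / 129 = 0.816 K.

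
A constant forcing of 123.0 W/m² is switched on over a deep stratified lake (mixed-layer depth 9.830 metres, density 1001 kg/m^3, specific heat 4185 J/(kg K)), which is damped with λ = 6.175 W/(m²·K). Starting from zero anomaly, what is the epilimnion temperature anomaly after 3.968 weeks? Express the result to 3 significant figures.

Areal heat capacity C = ρ c_p D = 1001 × 4185 × 9.830 = 4.12×10^7 J/(m^2 K).
τ = C / λ = 4.12×10^7 / 6.175 = 6.67×10^6 s.
Equilibrium anomaly ΔT_eq = F / λ = 123.0 / 6.175 = 19.9 K.
t = 3.968 weeks = 2.40×10^6 s, so t/τ = 0.360.
ΔT(t) = ΔT_eq (1 − e^(−t/τ)) = 19.9 × (1 − e^−0.360) = 6.02 K.

6.02 K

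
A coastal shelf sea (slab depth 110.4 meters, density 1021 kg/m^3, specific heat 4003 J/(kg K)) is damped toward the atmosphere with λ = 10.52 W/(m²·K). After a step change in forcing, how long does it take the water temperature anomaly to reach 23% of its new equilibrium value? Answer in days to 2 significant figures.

130 days

Areal heat capacity C = ρ c_p D = 1021 × 4003 × 110.4 = 4.51×10^8 J m⁻² K⁻¹.
τ = C / λ = 4.51×10^8 / 10.52 = 4.29×10^7 s.
Fraction reached: 1 − e^(−t/τ) = 0.23 ⇒ t = −τ ln(1 − 0.23) = τ × 0.261.
t = 1.12×10^7 s = 130 days.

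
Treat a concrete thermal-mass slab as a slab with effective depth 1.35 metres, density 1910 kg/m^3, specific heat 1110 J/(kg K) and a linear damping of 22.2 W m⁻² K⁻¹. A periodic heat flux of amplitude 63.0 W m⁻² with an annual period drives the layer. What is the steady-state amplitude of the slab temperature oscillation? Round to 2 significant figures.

2.8 K

Areal heat capacity C = ρ c_p D = 1910 × 1110 × 1.35 = 2.86×10^6 J/(m²·K).
Angular frequency ω = 2π / T = 2π / 3.15×10^7 s = 1.99×10^-7 s⁻¹.
√((Cω)² + λ²) = √((0.570)² + 22.2²) = 22.2 W/(m²·K).
Amplitude A = F₀ / √((Cω)²+λ²) = 63.0 / 22.2 = 2.84 K.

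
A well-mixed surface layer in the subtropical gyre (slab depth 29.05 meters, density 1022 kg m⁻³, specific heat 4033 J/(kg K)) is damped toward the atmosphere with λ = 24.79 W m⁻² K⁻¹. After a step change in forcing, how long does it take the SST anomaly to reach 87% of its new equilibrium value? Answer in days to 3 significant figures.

Areal heat capacity C = ρ c_p D = 1022 × 4033 × 29.05 = 1.20×10^8 J/(m^2 K).
τ = C / λ = 1.20×10^8 / 24.79 = 4.83×10^6 s.
Fraction reached: 1 − e^(−t/τ) = 0.87 ⇒ t = −τ ln(1 − 0.87) = τ × 2.04.
t = 9.85×10^6 s = 114 days.

114 days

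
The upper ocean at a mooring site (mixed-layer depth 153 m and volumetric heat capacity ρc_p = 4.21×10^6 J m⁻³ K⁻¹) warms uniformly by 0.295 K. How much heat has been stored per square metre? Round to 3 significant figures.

1.90×10^8

Areal heat capacity C = ρc_p × D = 4.21×10^6 × 153 = 6.44×10^8 J m⁻² K⁻¹.
ΔQ = C ΔT = 6.44×10^8 × 0.295 = 1.90×10^8 J/m².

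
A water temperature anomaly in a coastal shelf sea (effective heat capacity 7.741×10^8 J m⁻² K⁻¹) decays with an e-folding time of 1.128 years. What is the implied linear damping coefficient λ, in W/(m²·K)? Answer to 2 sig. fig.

22

Areal heat capacity C = 7.741×10^8 J m⁻² K⁻¹ (given).
τ = 1.128 years = 3.56×10^7 s.
λ = C / τ = 7.74×10^8 / 3.56×10^7 = 21.7 W/(m²·K).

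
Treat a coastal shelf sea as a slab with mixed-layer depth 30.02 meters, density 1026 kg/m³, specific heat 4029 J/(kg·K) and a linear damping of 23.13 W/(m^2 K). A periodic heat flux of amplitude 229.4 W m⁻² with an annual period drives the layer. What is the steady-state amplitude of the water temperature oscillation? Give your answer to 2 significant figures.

Areal heat capacity C = ρ c_p D = 1026 × 4029 × 30.02 = 1.24×10^8 J/(m²·K).
Angular frequency ω = 2π / T = 2π / 3.15×10^7 s = 1.99×10^-7 s⁻¹.
√((Cω)² + λ²) = √((24.7)² + 23.13²) = 33.9 W/(m²·K).
Amplitude A = F₀ / √((Cω)²+λ²) = 229.4 / 33.9 = 6.78 K.

6.8 K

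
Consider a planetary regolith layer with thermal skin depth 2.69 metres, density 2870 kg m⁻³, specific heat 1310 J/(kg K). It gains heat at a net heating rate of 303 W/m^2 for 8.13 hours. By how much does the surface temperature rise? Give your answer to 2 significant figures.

0.88 K

Areal heat capacity C = ρ c_p D = 2870 × 1310 × 2.69 = 1.01×10^7 J m⁻² K⁻¹.
Net heat input Q = F Δt = 303 × (8.13 hours × 3600 s/hour) = 8.87×10^6 J/m².
ΔT = Q / C = 8.87×10^6 / 1.01×10^7 = 0.877 K.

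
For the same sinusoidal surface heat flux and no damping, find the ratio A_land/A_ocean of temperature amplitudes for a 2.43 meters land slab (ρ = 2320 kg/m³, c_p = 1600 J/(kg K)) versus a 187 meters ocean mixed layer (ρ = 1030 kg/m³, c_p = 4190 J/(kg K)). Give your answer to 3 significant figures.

89.5

C_ocean = 1030 × 4190 × 187 = 8.07×10^8 J/(m²·K).
C_land = 2320 × 1600 × 2.43 = 9.02×10^6 J/(m²·K).
Undamped amplitude ∝ 1/C, so A_land/A_ocean = C_ocean/C_land = 89.5.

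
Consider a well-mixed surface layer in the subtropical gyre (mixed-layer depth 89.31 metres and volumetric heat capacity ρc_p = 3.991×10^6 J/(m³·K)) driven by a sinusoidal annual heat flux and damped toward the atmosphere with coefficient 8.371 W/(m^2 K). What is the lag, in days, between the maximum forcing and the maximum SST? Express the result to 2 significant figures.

84 days

Areal heat capacity C = ρc_p × D = 3.991×10^6 × 89.31 = 3.56×10^8 J/(m²·K).
ω = 2π / 3.15×10^7 s = 1.99×10^-7 s⁻¹.
Phase lag φ = arctan(Cω/λ) = arctan(71.0/8.371) = 1.45 rad.
Time lag = φ / ω = 1.45 / 1.99×10^-7 = 7.30×10^6 s = 84.4 days.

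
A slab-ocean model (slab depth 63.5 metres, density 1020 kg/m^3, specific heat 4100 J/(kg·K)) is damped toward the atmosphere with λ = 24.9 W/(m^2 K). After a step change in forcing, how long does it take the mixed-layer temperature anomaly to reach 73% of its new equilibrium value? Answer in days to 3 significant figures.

162 days

Areal heat capacity C = ρ c_p D = 1020 × 4100 × 63.5 = 2.66×10^8 J/(m²·K).
τ = C / λ = 2.66×10^8 / 24.9 = 1.07×10^7 s.
Fraction reached: 1 − e^(−t/τ) = 0.73 ⇒ t = −τ ln(1 − 0.73) = τ × 1.31.
t = 1.40×10^7 s = 162 days.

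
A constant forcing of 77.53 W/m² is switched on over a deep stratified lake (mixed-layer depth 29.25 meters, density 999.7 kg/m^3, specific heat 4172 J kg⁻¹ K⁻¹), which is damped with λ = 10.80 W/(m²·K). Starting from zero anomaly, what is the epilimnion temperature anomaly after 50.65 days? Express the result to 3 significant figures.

2.31 K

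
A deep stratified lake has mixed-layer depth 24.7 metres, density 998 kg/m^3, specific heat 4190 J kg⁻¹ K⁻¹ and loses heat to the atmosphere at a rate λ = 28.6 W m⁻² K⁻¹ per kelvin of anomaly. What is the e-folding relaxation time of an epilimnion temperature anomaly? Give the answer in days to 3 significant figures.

41.8 days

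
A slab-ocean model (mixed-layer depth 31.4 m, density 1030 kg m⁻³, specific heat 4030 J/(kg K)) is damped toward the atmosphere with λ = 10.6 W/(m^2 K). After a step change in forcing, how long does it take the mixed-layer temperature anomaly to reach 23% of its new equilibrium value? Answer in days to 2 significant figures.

37 days

Areal heat capacity C = ρ c_p D = 1030 × 4030 × 31.4 = 1.30×10^8 J/(m²·K).
τ = C / λ = 1.30×10^8 / 10.6 = 1.23×10^7 s.
Fraction reached: 1 − e^(−t/τ) = 0.23 ⇒ t = −τ ln(1 − 0.23) = τ × 0.261.
t = 3.21×10^6 s = 37.2 days.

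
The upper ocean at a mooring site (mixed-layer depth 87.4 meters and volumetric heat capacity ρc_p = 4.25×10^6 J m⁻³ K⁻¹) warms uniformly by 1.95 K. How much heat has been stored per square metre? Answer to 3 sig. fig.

7.24×10^8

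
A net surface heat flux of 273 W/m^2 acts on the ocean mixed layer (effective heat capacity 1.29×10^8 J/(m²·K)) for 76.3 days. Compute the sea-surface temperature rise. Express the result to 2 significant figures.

14 K

Areal heat capacity C = 1.29×10^8 J/(m²·K) (given).
Net heat input Q = F Δt = 273 × (76.3 days × 86400 s/day) = 1.80×10^9 J/m².
ΔT = Q / C = 1.80×10^9 / 1.29×10^8 = 14.0 K.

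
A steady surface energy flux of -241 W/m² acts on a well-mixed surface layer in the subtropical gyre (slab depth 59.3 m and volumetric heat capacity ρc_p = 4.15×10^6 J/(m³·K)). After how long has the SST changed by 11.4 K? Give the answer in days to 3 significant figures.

135 days

Areal heat capacity C = ρc_p × D = 4.15×10^6 × 59.3 = 2.46×10^8 J m⁻² K⁻¹.
Time required: Δt = C ΔT / F = 2.46×10^8 × -11.4 / -241 = 1.16×10^7 s.
In days: 1.16×10^7 s / (86400 s/day) = 135 days.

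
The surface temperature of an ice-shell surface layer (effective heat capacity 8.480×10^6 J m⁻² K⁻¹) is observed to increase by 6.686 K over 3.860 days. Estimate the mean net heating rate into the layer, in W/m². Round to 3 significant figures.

Areal heat capacity C = 8.480×10^6 J m⁻² K⁻¹ (given).
Required heat per unit area: Q = C ΔT = 8.48×10^6 × 6.686 = 5.67×10^7 J/m².
Flux F = Q / Δt = 5.67×10^7 / 3.34×10^5 s = 170 W/m².

170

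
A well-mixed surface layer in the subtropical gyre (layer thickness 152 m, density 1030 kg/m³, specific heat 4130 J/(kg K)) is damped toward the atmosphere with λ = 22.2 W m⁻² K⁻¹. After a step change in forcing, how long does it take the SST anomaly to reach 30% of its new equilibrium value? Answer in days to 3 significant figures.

Areal heat capacity C = ρ c_p D = 1030 × 4130 × 152 = 6.47×10^8 J m⁻² K⁻¹.
τ = C / λ = 6.47×10^8 / 22.2 = 2.91×10^7 s.
Fraction reached: 1 − e^(−t/τ) = 0.30 ⇒ t = −τ ln(1 − 0.30) = τ × 0.357.
t = 1.04×10^7 s = 120 days.

120 days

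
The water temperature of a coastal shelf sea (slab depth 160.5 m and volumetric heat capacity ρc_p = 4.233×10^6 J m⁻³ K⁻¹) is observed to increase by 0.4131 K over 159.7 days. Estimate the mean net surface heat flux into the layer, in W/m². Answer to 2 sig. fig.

20

Areal heat capacity C = ρc_p × D = 4.233×10^6 × 160.5 = 6.79×10^8 J/(m^2 K).
Required heat per unit area: Q = C ΔT = 6.79×10^8 × 0.4131 = 2.81×10^8 J/m².
Flux F = Q / Δt = 2.81×10^8 / 1.38×10^7 s = 20.3 W/m².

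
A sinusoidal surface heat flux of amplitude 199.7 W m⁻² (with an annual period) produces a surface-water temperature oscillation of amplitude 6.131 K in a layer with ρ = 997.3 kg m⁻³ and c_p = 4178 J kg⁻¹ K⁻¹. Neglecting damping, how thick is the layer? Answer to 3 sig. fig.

39.2 m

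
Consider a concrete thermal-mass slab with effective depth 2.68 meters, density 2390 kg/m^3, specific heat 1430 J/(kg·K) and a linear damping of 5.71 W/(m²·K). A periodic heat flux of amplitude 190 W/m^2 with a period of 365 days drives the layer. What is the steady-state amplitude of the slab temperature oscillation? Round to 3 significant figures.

Areal heat capacity C = ρ c_p D = 2390 × 1430 × 2.68 = 9.16×10^6 J/(m^2 K).
Angular frequency ω = 2π / T = 2π / 3.15×10^7 s = 1.99×10^-7 s⁻¹.
√((Cω)² + λ²) = √((1.82)² + 5.71²) = 5.99 W/(m²·K).
Amplitude A = F₀ / √((Cω)²+λ²) = 190 / 5.99 = 31.7 K.

31.7 K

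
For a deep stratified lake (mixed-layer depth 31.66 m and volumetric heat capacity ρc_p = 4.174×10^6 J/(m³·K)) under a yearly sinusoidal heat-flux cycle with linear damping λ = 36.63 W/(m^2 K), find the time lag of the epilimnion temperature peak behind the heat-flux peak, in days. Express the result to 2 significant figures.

Areal heat capacity C = ρc_p × D = 4.174×10^6 × 31.66 = 1.32×10^8 J m⁻² K⁻¹.
ω = 2π / 3.15×10^7 s = 1.99×10^-7 s⁻¹.
Phase lag φ = arctan(Cω/λ) = arctan(26.3/36.63) = 0.623 rad.
Time lag = φ / ω = 0.623 / 1.99×10^-7 = 3.13×10^6 s = 36.2 days.

36 days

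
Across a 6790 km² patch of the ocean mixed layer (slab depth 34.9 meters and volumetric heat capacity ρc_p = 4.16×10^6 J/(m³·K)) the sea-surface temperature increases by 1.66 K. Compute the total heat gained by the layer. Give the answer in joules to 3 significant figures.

Areal heat capacity C = ρc_p × D = 4.16×10^6 × 34.9 = 1.45×10^8 J/(m^2 K).
Heat per unit area: q = C ΔT = 1.45×10^8 × 1.66 = 2.41×10^8 J/m².
Total heat: Q = q × A = 2.41×10^8 × (6790 × 10⁶ m²) = 1.64×10^18 J.

1.64×10^18 J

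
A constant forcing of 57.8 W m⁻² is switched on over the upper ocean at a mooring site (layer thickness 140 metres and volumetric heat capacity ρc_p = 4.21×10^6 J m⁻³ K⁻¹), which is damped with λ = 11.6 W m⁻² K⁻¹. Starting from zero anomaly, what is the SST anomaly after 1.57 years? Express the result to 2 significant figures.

3.1 K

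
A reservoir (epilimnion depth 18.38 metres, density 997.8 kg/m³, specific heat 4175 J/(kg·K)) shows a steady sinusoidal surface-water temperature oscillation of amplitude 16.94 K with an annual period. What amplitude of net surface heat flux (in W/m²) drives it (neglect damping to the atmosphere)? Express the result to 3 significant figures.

258

Areal heat capacity C = ρ c_p D = 997.8 × 4175 × 18.38 = 7.66×10^7 J m⁻² K⁻¹.
ω = 2π / 3.15×10^7 s = 1.99×10^-7 s⁻¹.
Cω = 7.66×10^7 × 1.99×10^-7 = 15.3 W/(m²·K).
F₀ = A × Cω = 16.94 × 15.3 = 258 W/m².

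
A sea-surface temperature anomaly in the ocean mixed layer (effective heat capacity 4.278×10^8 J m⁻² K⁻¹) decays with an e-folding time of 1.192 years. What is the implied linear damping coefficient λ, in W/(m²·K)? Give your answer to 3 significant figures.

11.4

Areal heat capacity C = 4.278×10^8 J m⁻² K⁻¹ (given).
τ = 1.192 years = 3.76×10^7 s.
λ = C / τ = 4.28×10^8 / 3.76×10^7 = 11.4 W/(m²·K).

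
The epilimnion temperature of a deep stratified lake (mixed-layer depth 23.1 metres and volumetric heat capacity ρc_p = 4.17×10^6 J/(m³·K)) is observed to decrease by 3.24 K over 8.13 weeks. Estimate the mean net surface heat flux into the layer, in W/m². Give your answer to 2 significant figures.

Areal heat capacity C = ρc_p × D = 4.17×10^6 × 23.1 = 9.63×10^7 J/(m^2 K).
Required heat per unit area: Q = C ΔT = 9.63×10^7 × -3.24 = -3.12×10^8 J/m².
Flux F = Q / Δt = -3.12×10^8 / 4.92×10^6 s = -63.5 W/m².

-63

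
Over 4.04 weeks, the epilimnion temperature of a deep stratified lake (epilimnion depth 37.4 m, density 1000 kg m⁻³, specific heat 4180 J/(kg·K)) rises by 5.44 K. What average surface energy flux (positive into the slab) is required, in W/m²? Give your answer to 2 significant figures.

350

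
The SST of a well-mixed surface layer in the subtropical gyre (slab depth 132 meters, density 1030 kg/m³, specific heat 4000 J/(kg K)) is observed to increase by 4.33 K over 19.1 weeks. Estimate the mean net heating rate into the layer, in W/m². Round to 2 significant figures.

Areal heat capacity C = ρ c_p D = 1030 × 4000 × 132 = 5.44×10^8 J/(m^2 K).
Required heat per unit area: Q = C ΔT = 5.44×10^8 × 4.33 = 2.35×10^9 J/m².
Flux F = Q / Δt = 2.35×10^9 / 1.16×10^7 s = 204 W/m².

200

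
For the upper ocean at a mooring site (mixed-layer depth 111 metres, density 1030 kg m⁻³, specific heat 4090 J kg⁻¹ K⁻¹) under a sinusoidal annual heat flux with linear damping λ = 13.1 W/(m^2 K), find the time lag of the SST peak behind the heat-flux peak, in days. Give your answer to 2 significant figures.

83 days

Areal heat capacity C = ρ c_p D = 1030 × 4090 × 111 = 4.68×10^8 J/(m^2 K).
ω = 2π / 3.15×10^7 s = 1.99×10^-7 s⁻¹.
Phase lag φ = arctan(Cω/λ) = arctan(93.2/13.1) = 1.43 rad.
Time lag = φ / ω = 1.43 / 1.99×10^-7 = 7.18×10^6 s = 83.1 days.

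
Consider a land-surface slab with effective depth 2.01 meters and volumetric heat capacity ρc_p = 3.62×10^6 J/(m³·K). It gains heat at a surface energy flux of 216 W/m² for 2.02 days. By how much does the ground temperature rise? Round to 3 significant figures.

5.18 K

Areal heat capacity C = ρc_p × D = 3.62×10^6 × 2.01 = 7.28×10^6 J/(m^2 K).
Net heat input Q = F Δt = 216 × (2.02 days × 86400 s/day) = 3.77×10^7 J/m².
ΔT = Q / C = 3.77×10^7 / 7.28×10^6 = 5.18 K.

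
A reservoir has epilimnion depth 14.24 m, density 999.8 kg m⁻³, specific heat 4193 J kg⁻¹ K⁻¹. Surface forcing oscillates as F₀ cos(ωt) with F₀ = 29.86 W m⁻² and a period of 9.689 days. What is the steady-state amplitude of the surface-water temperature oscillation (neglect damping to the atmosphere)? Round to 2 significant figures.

0.067 K

Areal heat capacity C = ρ c_p D = 999.8 × 4193 × 14.24 = 5.97×10^7 J/(m^2 K).
Angular frequency ω = 2π / T = 2π / 8.37×10^5 s = 7.51×10^-6 s⁻¹.
Cω = 5.97×10^7 × 7.51×10^-6 = 448 W/(m²·K).
Amplitude A = F₀ / (Cω) = 29.86 / 448 = 0.0666 K.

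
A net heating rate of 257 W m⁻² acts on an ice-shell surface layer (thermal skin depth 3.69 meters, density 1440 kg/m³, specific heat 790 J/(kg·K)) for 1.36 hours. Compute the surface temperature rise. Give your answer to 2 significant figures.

Areal heat capacity C = ρ c_p D = 1440 × 790 × 3.69 = 4.20×10^6 J m⁻² K⁻¹.
Net heat input Q = F Δt = 257 × (1.36 hours × 3600 s/hour) = 1.26×10^6 J/m².
ΔT = Q / C = 1.26×10^6 / 4.20×10^6 = 0.300 K.

0.30 K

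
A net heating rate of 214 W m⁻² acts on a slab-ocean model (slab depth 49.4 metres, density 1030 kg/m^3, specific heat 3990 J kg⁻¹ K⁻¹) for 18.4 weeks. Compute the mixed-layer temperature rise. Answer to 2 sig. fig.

Areal heat capacity C = ρ c_p D = 1030 × 3990 × 49.4 = 2.03×10^8 J/(m²·K).
Net heat input Q = F Δt = 214 × (18.4 weeks × 6.048×10^5 s/week) = 2.38×10^9 J/m².
ΔT = Q / C = 2.38×10^9 / 2.03×10^8 = 11.7 K.

12 K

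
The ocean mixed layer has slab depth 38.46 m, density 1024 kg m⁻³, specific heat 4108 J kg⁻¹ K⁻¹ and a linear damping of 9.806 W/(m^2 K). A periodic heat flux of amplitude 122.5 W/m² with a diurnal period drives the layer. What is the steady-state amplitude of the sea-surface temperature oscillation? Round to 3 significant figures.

0.0104 K

Areal heat capacity C = ρ c_p D = 1024 × 4108 × 38.46 = 1.62×10^8 J/(m^2 K).
Angular frequency ω = 2π / T = 2π / 86400 s = 7.27×10^-5 s⁻¹.
√((Cω)² + λ²) = √((11800)² + 9.806²) = 11800 W/(m²·K).
Amplitude A = F₀ / √((Cω)²+λ²) = 122.5 / 11800 = 0.0104 K.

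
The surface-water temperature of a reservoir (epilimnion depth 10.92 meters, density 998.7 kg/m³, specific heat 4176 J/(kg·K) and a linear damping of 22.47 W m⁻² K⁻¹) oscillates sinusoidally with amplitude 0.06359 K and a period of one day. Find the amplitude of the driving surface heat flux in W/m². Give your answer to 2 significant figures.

210

Areal heat capacity C = ρ c_p D = 998.7 × 4176 × 10.92 = 4.55×10^7 J m⁻² K⁻¹.
ω = 2π / 86400 s = 7.27×10^-5 s⁻¹.
√((Cω)² + λ²) = √((3310)² + 22.47²) = 3310 W/(m²·K).
F₀ = A × √((Cω)²+λ²) = 0.06359 × 3310 = 211 W/m².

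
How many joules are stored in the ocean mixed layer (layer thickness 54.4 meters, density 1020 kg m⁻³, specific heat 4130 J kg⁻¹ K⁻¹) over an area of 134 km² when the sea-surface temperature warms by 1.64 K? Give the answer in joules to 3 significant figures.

Areal heat capacity C = ρ c_p D = 1020 × 4130 × 54.4 = 2.29×10^8 J/(m²·K).
Heat per unit area: q = C ΔT = 2.29×10^8 × 1.64 = 3.76×10^8 J/m².
Total heat: Q = q × A = 3.76×10^8 × (134 × 10⁶ m²) = 5.04×10^16 J.

5.04×10^16 J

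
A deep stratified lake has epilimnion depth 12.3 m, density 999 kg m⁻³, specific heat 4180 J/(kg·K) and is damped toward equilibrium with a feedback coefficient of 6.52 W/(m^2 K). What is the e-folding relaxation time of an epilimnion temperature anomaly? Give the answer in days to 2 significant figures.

91 days

Areal heat capacity C = ρ c_p D = 999 × 4180 × 12.3 = 5.14×10^7 J m⁻² K⁻¹.
Relaxation time τ = C / λ = 5.14×10^7 / 6.52 = 7.88×10^6 s.
In days: 7.88×10^6 s / (86400 s/day) = 91.2 days.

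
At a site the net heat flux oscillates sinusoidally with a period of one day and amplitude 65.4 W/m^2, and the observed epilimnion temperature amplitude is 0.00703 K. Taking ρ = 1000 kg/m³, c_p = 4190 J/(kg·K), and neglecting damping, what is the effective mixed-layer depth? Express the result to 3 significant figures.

ω = 2π / 86400 s = 7.27×10^-5 s⁻¹.
Required C = F₀ / (A ω) = 65.4 / (0.00703 × 7.27×10^-5) = 1.28×10^8 J/(m²·K).
D = C / (ρ c_p) = 1.28×10^8 / (1000 × 4190) = 30.5 m.

30.5 m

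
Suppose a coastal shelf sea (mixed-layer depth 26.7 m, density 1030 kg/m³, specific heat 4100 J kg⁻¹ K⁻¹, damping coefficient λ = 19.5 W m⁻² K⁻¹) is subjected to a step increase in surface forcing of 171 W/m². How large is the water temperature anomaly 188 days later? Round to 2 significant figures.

8.2 K

Areal heat capacity C = ρ c_p D = 1030 × 4100 × 26.7 = 1.13×10^8 J/(m^2 K).
τ = C / λ = 1.13×10^8 / 19.5 = 5.78×10^6 s.
Equilibrium anomaly ΔT_eq = F / λ = 171 / 19.5 = 8.77 K.
t = 188 days = 1.62×10^7 s, so t/τ = 2.81.
ΔT(t) = ΔT_eq (1 − e^(−t/τ)) = 8.77 × (1 − e^−2.81) = 8.24 K.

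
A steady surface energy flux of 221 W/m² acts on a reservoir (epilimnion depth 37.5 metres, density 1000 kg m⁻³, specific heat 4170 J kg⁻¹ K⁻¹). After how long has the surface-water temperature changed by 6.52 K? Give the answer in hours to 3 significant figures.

Areal heat capacity C = ρ c_p D = 1000 × 4170 × 37.5 = 1.56×10^8 J m⁻² K⁻¹.
Time required: Δt = C ΔT / F = 1.56×10^8 × 6.52 / 221 = 4.61×10^6 s.
In hours: 4.61×10^6 s / (3600 s/hour) = 1280 hours.

1280 hours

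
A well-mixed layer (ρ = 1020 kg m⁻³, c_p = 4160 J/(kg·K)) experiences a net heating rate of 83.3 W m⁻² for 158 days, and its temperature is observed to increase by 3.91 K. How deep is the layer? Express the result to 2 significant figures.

Heat input Q = F Δt = 83.3 × 1.37×10^7 s = 1.14×10^9 J/m².
Required areal heat capacity C = Q / ΔT = 2.91×10^8 J/(m²·K).
Depth D = C / (ρ c_p) = 2.91×10^8 / (1020 × 4160) = 68.5 m.

69 m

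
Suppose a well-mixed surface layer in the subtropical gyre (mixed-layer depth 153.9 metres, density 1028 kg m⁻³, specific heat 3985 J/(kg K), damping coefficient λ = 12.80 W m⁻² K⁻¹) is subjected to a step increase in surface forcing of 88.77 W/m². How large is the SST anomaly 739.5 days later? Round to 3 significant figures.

Areal heat capacity C = ρ c_p D = 1028 × 3985 × 153.9 = 6.30×10^8 J/(m^2 K).
τ = C / λ = 6.30×10^8 / 12.80 = 4.93×10^7 s.
Equilibrium anomaly ΔT_eq = F / λ = 88.77 / 12.80 = 6.94 K.
t = 739.5 days = 6.39×10^7 s, so t/τ = 1.30.
ΔT(t) = ΔT_eq (1 − e^(−t/τ)) = 6.94 × (1 − e^−1.30) = 5.04 K.

5.04 K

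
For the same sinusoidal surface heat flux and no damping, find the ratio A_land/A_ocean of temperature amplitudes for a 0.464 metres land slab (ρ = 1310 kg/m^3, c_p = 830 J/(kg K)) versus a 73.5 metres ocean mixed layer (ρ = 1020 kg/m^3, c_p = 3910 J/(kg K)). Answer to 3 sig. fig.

581

C_ocean = 1020 × 3910 × 73.5 = 2.93×10^8 J/(m²·K).
C_land = 1310 × 830 × 0.464 = 5.05×10^5 J/(m²·K).
Undamped amplitude ∝ 1/C, so A_land/A_ocean = C_ocean/C_land = 581.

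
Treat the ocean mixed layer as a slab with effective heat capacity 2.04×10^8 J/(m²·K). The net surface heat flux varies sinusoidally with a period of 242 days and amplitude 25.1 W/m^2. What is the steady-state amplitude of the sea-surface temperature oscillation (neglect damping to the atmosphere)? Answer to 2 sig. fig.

0.41 K

Areal heat capacity C = 2.04×10^8 J/(m²·K) (given).
Angular frequency ω = 2π / T = 2π / 2.09×10^7 s = 3.01×10^-7 s⁻¹.
Cω = 2.04×10^8 × 3.01×10^-7 = 61.3 W/(m²·K).
Amplitude A = F₀ / (Cω) = 25.1 / 61.3 = 0.409 K.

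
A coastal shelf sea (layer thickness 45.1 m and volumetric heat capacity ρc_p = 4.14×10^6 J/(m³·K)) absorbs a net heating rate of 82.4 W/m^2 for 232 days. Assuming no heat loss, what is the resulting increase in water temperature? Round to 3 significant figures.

8.85 K

Areal heat capacity C = ρc_p × D = 4.14×10^6 × 45.1 = 1.87×10^8 J/(m²·K).
Net heat input Q = F Δt = 82.4 × (232 days × 86400 s/day) = 1.65×10^9 J/m².
ΔT = Q / C = 1.65×10^9 / 1.87×10^8 = 8.85 K.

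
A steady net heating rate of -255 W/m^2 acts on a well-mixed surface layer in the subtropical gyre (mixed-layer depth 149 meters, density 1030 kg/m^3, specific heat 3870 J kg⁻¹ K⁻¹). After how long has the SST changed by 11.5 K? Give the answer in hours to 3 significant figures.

7440 hours

Areal heat capacity C = ρ c_p D = 1030 × 3870 × 149 = 5.94×10^8 J/(m^2 K).
Time required: Δt = C ΔT / F = 5.94×10^8 × -11.5 / -255 = 2.68×10^7 s.
In hours: 2.68×10^7 s / (3600 s/hour) = 7440 hours.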